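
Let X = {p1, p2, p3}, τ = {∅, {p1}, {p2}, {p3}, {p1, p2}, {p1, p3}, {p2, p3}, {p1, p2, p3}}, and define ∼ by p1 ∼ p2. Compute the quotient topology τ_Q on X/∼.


X/∼ = {[p1=p2], [p3]}; |τ_Q| = 4.

Equivalence classes: [p1=p2], [p3].
Quotient map π: X → X/∼ sends p1 ↦ [p1=p2], p2 ↦ [p1=p2], p3 ↦ [p3].
For each subset V ⊆ X/∼, compute π^{-1}(V) ⊆ X and check whether π^{-1}(V) ∈ τ. V is open in τ_Q iff π^{-1}(V) ∈ τ.
  V = {}: π^{-1}(V) = ∅ ∈ τ ✓.
  V = {[p1=p2]}: π^{-1}(V) = {p1, p2} ∈ τ ✓.
  V = {[p3]}: π^{-1}(V) = {p3} ∈ τ ✓.
  V = {[p1=p2], [p3]}: π^{-1}(V) = {p1, p2, p3} ∈ τ ✓.
Open sets in the quotient: τ_Q = {{}, {[p1=p2]}, {[p3]}, {[p1=p2], [p3]}} (4 elements).


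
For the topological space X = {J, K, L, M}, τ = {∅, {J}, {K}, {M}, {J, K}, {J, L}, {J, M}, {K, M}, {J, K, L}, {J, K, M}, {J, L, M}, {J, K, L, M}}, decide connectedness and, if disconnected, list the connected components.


(X, τ) is disconnected; components = [{K}, {M}, {J, L}].

Find clopen sets (U ∈ τ with X ∖ U ∈ τ):
  U = ∅, X ∖ U = {J, K, L, M} — both open, so U is clopen.
  U = {K}, X ∖ U = {J, L, M} — both open, so U is clopen.
  U = {M}, X ∖ U = {J, K, L} — both open, so U is clopen.
  U = {J, L}, X ∖ U = {K, M} — both open, so U is clopen.
  U = {K, M}, X ∖ U = {J, L} — both open, so U is clopen.
  U = {J, K, L}, X ∖ U = {M} — both open, so U is clopen.
  U = {J, L, M}, X ∖ U = {K} — both open, so U is clopen.
  U = {J, K, L, M}, X ∖ U = ∅ — both open, so U is clopen.
Nontrivial clopen(s) exist: e.g. {J, L, M}. So (X, τ) is disconnected.
Compute connected components by grouping points that agree on all clopens:
  component: {K}
  component: {M}
  component: {J, L}


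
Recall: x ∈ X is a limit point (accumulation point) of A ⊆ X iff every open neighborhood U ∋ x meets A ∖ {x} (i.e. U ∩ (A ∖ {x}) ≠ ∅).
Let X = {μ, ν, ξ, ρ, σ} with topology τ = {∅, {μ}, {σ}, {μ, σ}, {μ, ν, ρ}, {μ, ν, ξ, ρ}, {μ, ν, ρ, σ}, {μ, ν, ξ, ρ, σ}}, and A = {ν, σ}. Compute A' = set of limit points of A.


A' = {ξ, ρ}

For each x ∈ X, list the open sets U ∈ τ with x ∈ U, then check whether U ∩ (A ∖ {x}) ≠ ∅ for every such U.
  x = μ: open {μ} ∋ x has {μ} ∩ (A ∖ {μ}) = ∅, so x is NOT a limit point.
  x = ν: open {μ, ν, ρ} ∋ x has {μ, ν, ρ} ∩ (A ∖ {ν}) = ∅, so x is NOT a limit point.
  x = ξ: opens ∋ x are {μ, ν, ξ, ρ}, {μ, ν, ξ, ρ, σ}; each meets A ∖ {ξ}, so x IS a limit point.
  x = ρ: opens ∋ x are {μ, ν, ρ}, {μ, ν, ξ, ρ}, {μ, ν, ρ, σ}, {μ, ν, ξ, ρ, σ}; each meets A ∖ {ρ}, so x IS a limit point.
  x = σ: open {σ} ∋ x has {σ} ∩ (A ∖ {σ}) = ∅, so x is NOT a limit point.
Collecting: A' = {ξ, ρ}.


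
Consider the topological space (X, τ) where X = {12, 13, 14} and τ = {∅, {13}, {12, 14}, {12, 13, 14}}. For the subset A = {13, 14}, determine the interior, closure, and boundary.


int(A) = {13}, cl(A) = {12, 13, 14}, ∂A = {12, 14}.

Closed sets in (X, τ) are complements of opens:
  closed(X, τ) = {∅, {13}, {12, 14}, {12, 13, 14}}.
int(A) = ⋃ {U ∈ τ : U ⊆ A}. Opens contained in A: ∅, {13}.
Taking the union of these: int(A) = {13}.
cl(A) = ⋂ {C closed : A ⊆ C}. Closed sets containing A: {12, 13, 14}.
Intersecting these: cl(A) = {12, 13, 14}.
∂A = cl(A) ∖ int(A) = {12, 13, 14} ∖ {13} = {12, 14}.


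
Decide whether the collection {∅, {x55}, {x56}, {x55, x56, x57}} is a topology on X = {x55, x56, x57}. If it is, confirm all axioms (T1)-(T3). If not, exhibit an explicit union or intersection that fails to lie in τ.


τ is NOT a topology on X.

Axiom (T1): ∅ ∈ τ? Yes; X ∈ τ? Yes.
Axiom (T2/T3): check pairwise unions and intersections of members of τ.
Counterexample for (T2): {x55} ∪ {x56} = {x55, x56} ∉ τ. Therefore τ is NOT a topology.


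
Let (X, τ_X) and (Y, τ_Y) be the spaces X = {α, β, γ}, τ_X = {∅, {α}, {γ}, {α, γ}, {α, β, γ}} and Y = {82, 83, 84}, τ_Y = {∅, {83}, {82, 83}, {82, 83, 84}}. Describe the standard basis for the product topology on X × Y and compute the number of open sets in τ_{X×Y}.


Basis B = {∅ × ∅, {α} × {83}, {γ} × {83}, {α} × {82, 83}, {α, γ} × {83}, {γ} × {82, 83}, {α} × {82, 83, 84}, {α, β, γ} × {83}, {γ} × {82, 83, 84}, {α, γ} × {82, 83}, {α, γ} × {82, 83, 84}, {α, β, γ} × {82, 83}, {α, β, γ} × {82, 83, 84}}; |τ_{X×Y}| = 30.

Enumerate products U × V with U ∈ τ_X, V ∈ τ_Y (deduplicated):
  ∅ × ∅ = {} (∅)
  {α} × {83} = {(α,83)}
  {γ} × {83} = {(γ,83)}
  {α} × {82, 83} = {(α,82), (α,83)}
  {α, γ} × {83} = {(α,83), (γ,83)}
  {γ} × {82, 83} = {(γ,82), (γ,83)}
  {α} × {82, 83, 84} = {(α,82), (α,83), (α,84)}
  {α, β, γ} × {83} = {(α,83), (β,83), (γ,83)}
  {γ} × {82, 83, 84} = {(γ,82), (γ,83), (γ,84)}
  {α, γ} × {82, 83} = {(α,82), (α,83), (γ,82), (γ,83)}
  {α, γ} × {82, 83, 84} = {(α,82), (α,83), (α,84), (γ,82), (γ,83), (γ,84)}
  {α, β, γ} × {82, 83} = {(α,82), (α,83), (β,82), (β,83), (γ,82), (γ,83)}
  {α, β, γ} × {82, 83, 84} = {(α,82), (α,83), (α,84), (β,82), (β,83), (β,84), (γ,82), (γ,83), (γ,84)}
These 13 distinct sets form the basis B.
Close under arbitrary unions to get τ_{X×Y}; counting gives |τ_{X×Y}| = 30.


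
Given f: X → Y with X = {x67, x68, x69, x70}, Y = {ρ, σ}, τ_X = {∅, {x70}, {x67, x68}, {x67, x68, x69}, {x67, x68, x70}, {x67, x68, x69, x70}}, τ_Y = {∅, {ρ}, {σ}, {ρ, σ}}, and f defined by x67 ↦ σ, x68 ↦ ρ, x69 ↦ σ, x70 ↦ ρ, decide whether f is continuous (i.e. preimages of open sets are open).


f is NOT continuous.

Compute f^{-1}(U) for each U ∈ τ_Y:
  U = ∅: f^{-1}(U) = ∅ ∈ τ_X ✓.
  U = {ρ}: f^{-1}(U) = {x68, x70} ∉ τ_X ✗.
  U = {σ}: f^{-1}(U) = {x67, x69} ∉ τ_X ✗.
  U = {ρ, σ}: f^{-1}(U) = {x67, x68, x69, x70} ∈ τ_X ✓.
Found U = {ρ} with f^{-1}(U) = {x68, x70} not in τ_X. Therefore f is NOT continuous.


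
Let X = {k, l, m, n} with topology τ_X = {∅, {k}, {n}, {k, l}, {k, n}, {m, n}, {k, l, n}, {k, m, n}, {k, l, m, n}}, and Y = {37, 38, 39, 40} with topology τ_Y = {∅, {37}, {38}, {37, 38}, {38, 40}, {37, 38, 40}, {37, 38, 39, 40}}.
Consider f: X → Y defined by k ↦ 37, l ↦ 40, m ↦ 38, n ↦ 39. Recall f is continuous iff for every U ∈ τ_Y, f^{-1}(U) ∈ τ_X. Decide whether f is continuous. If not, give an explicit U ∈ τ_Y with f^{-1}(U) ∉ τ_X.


f is NOT continuous.

Compute f^{-1}(U) for each U ∈ τ_Y:
  U = ∅: f^{-1}(U) = ∅ ∈ τ_X ✓.
  U = {37}: f^{-1}(U) = {k} ∈ τ_X ✓.
  U = {38}: f^{-1}(U) = {m} ∉ τ_X ✗.
  U = {37, 38}: f^{-1}(U) = {k, m} ∉ τ_X ✗.
  U = {38, 40}: f^{-1}(U) = {l, m} ∉ τ_X ✗.
  U = {37, 38, 40}: f^{-1}(U) = {k, l, m} ∉ τ_X ✗.
  U = {37, 38, 39, 40}: f^{-1}(U) = {k, l, m, n} ∈ τ_X ✓.
Found U = {38} with f^{-1}(U) = {m} not in τ_X. Therefore f is NOT continuous.


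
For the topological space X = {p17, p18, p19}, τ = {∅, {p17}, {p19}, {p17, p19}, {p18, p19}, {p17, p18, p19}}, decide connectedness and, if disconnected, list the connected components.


(X, τ) is disconnected; components = [{p17}, {p18, p19}].

Find clopen sets (U ∈ τ with X ∖ U ∈ τ):
  U = ∅, X ∖ U = {p17, p18, p19} — both open, so U is clopen.
  U = {p17}, X ∖ U = {p18, p19} — both open, so U is clopen.
  U = {p18, p19}, X ∖ U = {p17} — both open, so U is clopen.
  U = {p17, p18, p19}, X ∖ U = ∅ — both open, so U is clopen.
Nontrivial clopen(s) exist: e.g. {p17}. So (X, τ) is disconnected.
Compute connected components by grouping points that agree on all clopens:
  component: {p17}
  component: {p18, p19}


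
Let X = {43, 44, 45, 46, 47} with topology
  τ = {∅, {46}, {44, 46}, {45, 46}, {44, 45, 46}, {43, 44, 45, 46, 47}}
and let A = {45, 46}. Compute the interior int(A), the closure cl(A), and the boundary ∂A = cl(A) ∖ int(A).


int(A) = {45, 46}, cl(A) = {43, 44, 45, 46, 47}, ∂A = {43, 44, 47}.

Closed sets in (X, τ) are complements of opens:
  closed(X, τ) = {∅, {43, 47}, {43, 44, 47}, {43, 45, 47}, {43, 44, 45, 47}, {43, 44, 45, 46, 47}}.
int(A) = ⋃ {U ∈ τ : U ⊆ A}. Opens contained in A: ∅, {46}, {45, 46}.
Taking the union of these: int(A) = {45, 46}.
cl(A) = ⋂ {C closed : A ⊆ C}. Closed sets containing A: {43, 44, 45, 46, 47}.
Intersecting these: cl(A) = {43, 44, 45, 46, 47}.
∂A = cl(A) ∖ int(A) = {43, 44, 45, 46, 47} ∖ {45, 46} = {43, 44, 47}.


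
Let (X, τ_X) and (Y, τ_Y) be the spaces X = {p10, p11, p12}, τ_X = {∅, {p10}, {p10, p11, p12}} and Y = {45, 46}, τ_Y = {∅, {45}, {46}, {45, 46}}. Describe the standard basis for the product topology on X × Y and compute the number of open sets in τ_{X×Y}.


Basis B = {∅ × ∅, {p10} × {45}, {p10} × {46}, {p10} × {45, 46}, {p10, p11, p12} × {45}, {p10, p11, p12} × {46}, {p10, p11, p12} × {45, 46}}; |τ_{X×Y}| = 9.

Enumerate products U × V with U ∈ τ_X, V ∈ τ_Y (deduplicated):
  ∅ × ∅ = {} (∅)
  {p10} × {45} = {(p10,45)}
  {p10} × {46} = {(p10,46)}
  {p10} × {45, 46} = {(p10,45), (p10,46)}
  {p10, p11, p12} × {45} = {(p10,45), (p11,45), (p12,45)}
  {p10, p11, p12} × {46} = {(p10,46), (p11,46), (p12,46)}
  {p10, p11, p12} × {45, 46} = {(p10,45), (p10,46), (p11,45), (p11,46), (p12,45), (p12,46)}
These 7 distinct sets form the basis B.
Close under arbitrary unions to get τ_{X×Y}; counting gives |τ_{X×Y}| = 9.


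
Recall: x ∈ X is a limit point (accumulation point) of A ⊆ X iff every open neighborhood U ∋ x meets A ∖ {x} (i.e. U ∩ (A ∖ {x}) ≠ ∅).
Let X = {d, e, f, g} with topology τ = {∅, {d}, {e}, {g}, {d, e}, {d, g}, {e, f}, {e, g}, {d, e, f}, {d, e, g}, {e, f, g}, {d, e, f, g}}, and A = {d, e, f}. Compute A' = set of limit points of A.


A' = {f}

For each x ∈ X, list the open sets U ∈ τ with x ∈ U, then check whether U ∩ (A ∖ {x}) ≠ ∅ for every such U.
  x = d: open {d} ∋ x has {d} ∩ (A ∖ {d}) = ∅, so x is NOT a limit point.
  x = e: open {e} ∋ x has {e} ∩ (A ∖ {e}) = ∅, so x is NOT a limit point.
  x = f: opens ∋ x are {e, f}, {d, e, f}, {e, f, g}, {d, e, f, g}; each meets A ∖ {f}, so x IS a limit point.
  x = g: open {g} ∋ x has {g} ∩ (A ∖ {g}) = ∅, so x is NOT a limit point.
Collecting: A' = {f}.


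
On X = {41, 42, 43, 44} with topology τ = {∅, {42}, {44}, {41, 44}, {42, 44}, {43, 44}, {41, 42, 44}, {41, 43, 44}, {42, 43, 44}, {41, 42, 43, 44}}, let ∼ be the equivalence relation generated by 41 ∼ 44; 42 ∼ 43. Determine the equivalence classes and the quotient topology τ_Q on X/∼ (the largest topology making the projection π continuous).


X/∼ = {[41=44], [42=43]}; |τ_Q| = 3.

Equivalence classes: [41=44], [42=43].
Quotient map π: X → X/∼ sends 41 ↦ [41=44], 42 ↦ [42=43], 43 ↦ [42=43], 44 ↦ [41=44].
For each subset V ⊆ X/∼, compute π^{-1}(V) ⊆ X and check whether π^{-1}(V) ∈ τ. V is open in τ_Q iff π^{-1}(V) ∈ τ.
  V = {}: π^{-1}(V) = ∅ ∈ τ ✓.
  V = {[41=44]}: π^{-1}(V) = {41, 44} ∈ τ ✓.
  V = {[42=43]}: π^{-1}(V) = {42, 43} ∉ τ ✗.
  V = {[41=44], [42=43]}: π^{-1}(V) = {41, 42, 43, 44} ∈ τ ✓.
Open sets in the quotient: τ_Q = {{}, {[41=44]}, {[41=44], [42=43]}} (3 elements).


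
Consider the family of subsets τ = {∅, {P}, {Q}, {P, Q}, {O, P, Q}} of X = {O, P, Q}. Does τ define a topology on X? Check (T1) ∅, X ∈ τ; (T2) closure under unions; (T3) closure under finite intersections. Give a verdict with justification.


τ IS a topology on X.

Axiom (T1): ∅ ∈ τ? Yes; X ∈ τ? Yes.
Axiom (T2/T3): check pairwise unions and intersections of members of τ.
All pairwise intersections and unions checked — each lies in τ. Therefore τ satisfies (T1), (T2), (T3): it IS a topology on X.


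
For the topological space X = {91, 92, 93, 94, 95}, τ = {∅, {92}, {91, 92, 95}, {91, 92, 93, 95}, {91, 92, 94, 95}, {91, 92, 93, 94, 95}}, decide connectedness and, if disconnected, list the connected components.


(X, τ) is connected.

Find clopen sets (U ∈ τ with X ∖ U ∈ τ):
  U = ∅, X ∖ U = {91, 92, 93, 94, 95} — both open, so U is clopen.
  U = {91, 92, 93, 94, 95}, X ∖ U = ∅ — both open, so U is clopen.
Only trivial clopens (∅ and X) exist, so (X, τ) is connected.
Compute connected components by grouping points that agree on all clopens:
  component: {91, 92, 93, 94, 95}


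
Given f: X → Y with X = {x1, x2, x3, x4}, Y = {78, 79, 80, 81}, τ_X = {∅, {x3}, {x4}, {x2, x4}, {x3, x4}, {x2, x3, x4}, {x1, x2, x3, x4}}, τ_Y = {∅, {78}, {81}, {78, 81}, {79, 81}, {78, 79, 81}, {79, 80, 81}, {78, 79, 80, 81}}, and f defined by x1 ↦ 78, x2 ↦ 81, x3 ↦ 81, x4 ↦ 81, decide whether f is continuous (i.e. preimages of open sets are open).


f is NOT continuous.

Compute f^{-1}(U) for each U ∈ τ_Y:
  U = ∅: f^{-1}(U) = ∅ ∈ τ_X ✓.
  U = {78}: f^{-1}(U) = {x1} ∉ τ_X ✗.
  U = {81}: f^{-1}(U) = {x2, x3, x4} ∈ τ_X ✓.
  U = {78, 81}: f^{-1}(U) = {x1, x2, x3, x4} ∈ τ_X ✓.
  U = {79, 81}: f^{-1}(U) = {x2, x3, x4} ∈ τ_X ✓.
  U = {78, 79, 81}: f^{-1}(U) = {x1, x2, x3, x4} ∈ τ_X ✓.
  U = {79, 80, 81}: f^{-1}(U) = {x2, x3, x4} ∈ τ_X ✓.
  U = {78, 79, 80, 81}: f^{-1}(U) = {x1, x2, x3, x4} ∈ τ_X ✓.
Found U = {78} with f^{-1}(U) = {x1} not in τ_X. Therefore f is NOT continuous.


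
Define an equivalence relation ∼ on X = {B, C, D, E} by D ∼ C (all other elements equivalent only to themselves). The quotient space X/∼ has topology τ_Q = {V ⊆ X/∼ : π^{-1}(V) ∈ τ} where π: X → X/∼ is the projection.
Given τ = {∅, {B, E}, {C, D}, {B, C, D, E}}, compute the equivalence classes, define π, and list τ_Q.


X/∼ = {[B], [C=D], [E]}; |τ_Q| = 4.

Equivalence classes: [B], [C=D], [E].
Quotient map π: X → X/∼ sends B ↦ [B], C ↦ [C=D], D ↦ [C=D], E ↦ [E].
For each subset V ⊆ X/∼, compute π^{-1}(V) ⊆ X and check whether π^{-1}(V) ∈ τ. V is open in τ_Q iff π^{-1}(V) ∈ τ.
  V = {}: π^{-1}(V) = ∅ ∈ τ ✓.
  V = {[B]}: π^{-1}(V) = {B} ∉ τ ✗.
  V = {[C=D]}: π^{-1}(V) = {C, D} ∈ τ ✓.
  V = {[B], [C=D]}: π^{-1}(V) = {B, C, D} ∉ τ ✗.
  V = {[E]}: π^{-1}(V) = {E} ∉ τ ✗.
  V = {[B], [E]}: π^{-1}(V) = {B, E} ∈ τ ✓.
  V = {[C=D], [E]}: π^{-1}(V) = {C, D, E} ∉ τ ✗.
  V = {[B], [C=D], [E]}: π^{-1}(V) = {B, C, D, E} ∈ τ ✓.
Open sets in the quotient: τ_Q = {{}, {[C=D]}, {[B], [E]}, {[B], [C=D], [E]}} (4 elements).


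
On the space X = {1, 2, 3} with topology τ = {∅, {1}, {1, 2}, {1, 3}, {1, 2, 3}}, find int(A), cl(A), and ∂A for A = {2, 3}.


int(A) = ∅, cl(A) = {2, 3}, ∂A = {2, 3}.

Closed sets in (X, τ) are complements of opens:
  closed(X, τ) = {∅, {2}, {3}, {2, 3}, {1, 2, 3}}.
int(A) = ⋃ {U ∈ τ : U ⊆ A}. Opens contained in A: ∅.
Taking the union of these: int(A) = ∅.
cl(A) = ⋂ {C closed : A ⊆ C}. Closed sets containing A: {2, 3}, {1, 2, 3}.
Intersecting these: cl(A) = {2, 3}.
∂A = cl(A) ∖ int(A) = {2, 3} ∖ ∅ = {2, 3}.


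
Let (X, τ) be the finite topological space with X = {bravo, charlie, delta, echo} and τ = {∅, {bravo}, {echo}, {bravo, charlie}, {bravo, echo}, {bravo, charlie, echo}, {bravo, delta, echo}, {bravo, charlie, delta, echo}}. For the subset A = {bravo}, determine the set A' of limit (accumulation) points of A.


A' = {charlie, delta}

For each x ∈ X, list the open sets U ∈ τ with x ∈ U, then check whether U ∩ (A ∖ {x}) ≠ ∅ for every such U.
  x = bravo: open {bravo} ∋ x has {bravo} ∩ (A ∖ {bravo}) = ∅, so x is NOT a limit point.
  x = charlie: opens ∋ x are {bravo, charlie}, {bravo, charlie, echo}, {bravo, charlie, delta, echo}; each meets A ∖ {charlie}, so x IS a limit point.
  x = delta: opens ∋ x are {bravo, delta, echo}, {bravo, charlie, delta, echo}; each meets A ∖ {delta}, so x IS a limit point.
  x = echo: open {echo} ∋ x has {echo} ∩ (A ∖ {echo}) = ∅, so x is NOT a limit point.
Collecting: A' = {charlie, delta}.


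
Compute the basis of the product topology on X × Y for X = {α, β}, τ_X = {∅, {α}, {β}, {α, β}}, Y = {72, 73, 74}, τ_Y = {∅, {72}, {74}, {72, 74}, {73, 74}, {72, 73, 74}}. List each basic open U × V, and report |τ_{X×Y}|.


Basis B = {∅ × ∅, {α} × {72}, {α} × {74}, {β} × {72}, {β} × {74}, {α} × {72, 74}, {α, β} × {72}, {α} × {73, 74}, {α, β} × {74}, {β} × {72, 74}, {β} × {73, 74}, {α} × {72, 73, 74}, {β} × {72, 73, 74}, {α, β} × {72, 74}, {α, β} × {73, 74}, {α, β} × {72, 73, 74}}; |τ_{X×Y}| = 36.

Enumerate products U × V with U ∈ τ_X, V ∈ τ_Y (deduplicated):
  ∅ × ∅ = {} (∅)
  {α} × {72} = {(α,72)}
  {α} × {74} = {(α,74)}
  {β} × {72} = {(β,72)}
  {β} × {74} = {(β,74)}
  {α} × {72, 74} = {(α,72), (α,74)}
  {α, β} × {72} = {(α,72), (β,72)}
  {α} × {73, 74} = {(α,73), (α,74)}
  {α, β} × {74} = {(α,74), (β,74)}
  {β} × {72, 74} = {(β,72), (β,74)}
  {β} × {73, 74} = {(β,73), (β,74)}
  {α} × {72, 73, 74} = {(α,72), (α,73), (α,74)}
  {β} × {72, 73, 74} = {(β,72), (β,73), (β,74)}
  {α, β} × {72, 74} = {(α,72), (α,74), (β,72), (β,74)}
  {α, β} × {73, 74} = {(α,73), (α,74), (β,73), (β,74)}
  {α, β} × {72, 73, 74} = {(α,72), (α,73), (α,74), (β,72), (β,73), (β,74)}
These 16 distinct sets form the basis B.
Close under arbitrary unions to get τ_{X×Y}; counting gives |τ_{X×Y}| = 36.


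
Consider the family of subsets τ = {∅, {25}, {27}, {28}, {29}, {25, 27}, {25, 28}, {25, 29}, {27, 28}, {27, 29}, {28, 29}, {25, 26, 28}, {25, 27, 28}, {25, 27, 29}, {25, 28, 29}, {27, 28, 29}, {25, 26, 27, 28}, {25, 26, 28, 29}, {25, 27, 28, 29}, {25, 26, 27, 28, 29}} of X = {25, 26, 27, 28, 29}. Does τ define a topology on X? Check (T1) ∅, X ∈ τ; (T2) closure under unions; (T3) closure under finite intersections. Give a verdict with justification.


τ IS a topology on X.

Axiom (T1): ∅ ∈ τ? Yes; X ∈ τ? Yes.
Axiom (T2/T3): check pairwise unions and intersections of members of τ.
All pairwise intersections and unions checked — each lies in τ. Therefore τ satisfies (T1), (T2), (T3): it IS a topology on X.


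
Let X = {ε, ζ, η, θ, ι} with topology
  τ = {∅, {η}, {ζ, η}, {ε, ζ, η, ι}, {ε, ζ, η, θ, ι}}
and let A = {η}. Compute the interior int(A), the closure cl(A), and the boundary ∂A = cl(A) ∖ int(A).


int(A) = {η}, cl(A) = {ε, ζ, η, θ, ι}, ∂A = {ε, ζ, θ, ι}.

Closed sets in (X, τ) are complements of opens:
  closed(X, τ) = {∅, {θ}, {ε, θ, ι}, {ε, ζ, θ, ι}, {ε, ζ, η, θ, ι}}.
int(A) = ⋃ {U ∈ τ : U ⊆ A}. Opens contained in A: ∅, {η}.
Taking the union of these: int(A) = {η}.
cl(A) = ⋂ {C closed : A ⊆ C}. Closed sets containing A: {ε, ζ, η, θ, ι}.
Intersecting these: cl(A) = {ε, ζ, η, θ, ι}.
∂A = cl(A) ∖ int(A) = {ε, ζ, η, θ, ι} ∖ {η} = {ε, ζ, θ, ι}.


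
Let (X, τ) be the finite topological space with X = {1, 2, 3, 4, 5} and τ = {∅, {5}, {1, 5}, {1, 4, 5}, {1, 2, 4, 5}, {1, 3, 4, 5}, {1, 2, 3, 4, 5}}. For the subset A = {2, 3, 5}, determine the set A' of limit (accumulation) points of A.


A' = {1, 2, 3, 4}

For each x ∈ X, list the open sets U ∈ τ with x ∈ U, then check whether U ∩ (A ∖ {x}) ≠ ∅ for every such U.
  x = 1: opens ∋ x are {1, 5}, {1, 4, 5}, {1, 2, 4, 5}, {1, 3, 4, 5}, {1, 2, 3, 4, 5}; each meets A ∖ {1}, so x IS a limit point.
  x = 2: opens ∋ x are {1, 2, 4, 5}, {1, 2, 3, 4, 5}; each meets A ∖ {2}, so x IS a limit point.
  x = 3: opens ∋ x are {1, 3, 4, 5}, {1, 2, 3, 4, 5}; each meets A ∖ {3}, so x IS a limit point.
  x = 4: opens ∋ x are {1, 4, 5}, {1, 2, 4, 5}, {1, 3, 4, 5}, {1, 2, 3, 4, 5}; each meets A ∖ {4}, so x IS a limit point.
  x = 5: open {5} ∋ x has {5} ∩ (A ∖ {5}) = ∅, so x is NOT a limit point.
Collecting: A' = {1, 2, 3, 4}.


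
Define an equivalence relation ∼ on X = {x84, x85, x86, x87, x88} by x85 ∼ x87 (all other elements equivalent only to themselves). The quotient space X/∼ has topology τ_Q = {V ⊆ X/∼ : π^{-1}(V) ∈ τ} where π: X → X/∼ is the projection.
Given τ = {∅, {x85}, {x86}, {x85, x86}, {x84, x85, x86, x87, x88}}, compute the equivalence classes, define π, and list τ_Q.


X/∼ = {[x84], [x85=x87], [x86], [x88]}; |τ_Q| = 3.

Equivalence classes: [x84], [x85=x87], [x86], [x88].
Quotient map π: X → X/∼ sends x84 ↦ [x84], x85 ↦ [x85=x87], x86 ↦ [x86], x87 ↦ [x85=x87], x88 ↦ [x88].
For each subset V ⊆ X/∼, compute π^{-1}(V) ⊆ X and check whether π^{-1}(V) ∈ τ. V is open in τ_Q iff π^{-1}(V) ∈ τ.
  V = {}: π^{-1}(V) = ∅ ∈ τ ✓.
  V = {[x84]}: π^{-1}(V) = {x84} ∉ τ ✗.
  V = {[x85=x87]}: π^{-1}(V) = {x85, x87} ∉ τ ✗.
  V = {[x84], [x85=x87]}: π^{-1}(V) = {x84, x85, x87} ∉ τ ✗.
  V = {[x86]}: π^{-1}(V) = {x86} ∈ τ ✓.
  V = {[x84], [x86]}: π^{-1}(V) = {x84, x86} ∉ τ ✗.
  V = {[x85=x87], [x86]}: π^{-1}(V) = {x85, x86, x87} ∉ τ ✗.
  V = {[x84], [x85=x87], [x86]}: π^{-1}(V) = {x84, x85, x86, x87} ∉ τ ✗.
  V = {[x88]}: π^{-1}(V) = {x88} ∉ τ ✗.
  V = {[x84], [x88]}: π^{-1}(V) = {x84, x88} ∉ τ ✗.
  V = {[x85=x87], [x88]}: π^{-1}(V) = {x85, x87, x88} ∉ τ ✗.
  V = {[x84], [x85=x87], [x88]}: π^{-1}(V) = {x84, x85, x87, x88} ∉ τ ✗.
  V = {[x86], [x88]}: π^{-1}(V) = {x86, x88} ∉ τ ✗.
  V = {[x84], [x86], [x88]}: π^{-1}(V) = {x84, x86, x88} ∉ τ ✗.
  V = {[x85=x87], [x86], [x88]}: π^{-1}(V) = {x85, x86, x87, x88} ∉ τ ✗.
  V = {[x84], [x85=x87], [x86], [x88]}: π^{-1}(V) = {x84, x85, x86, x87, x88} ∈ τ ✓.
Open sets in the quotient: τ_Q = {{}, {[x86]}, {[x84], [x85=x87], [x86], [x88]}} (3 elements).


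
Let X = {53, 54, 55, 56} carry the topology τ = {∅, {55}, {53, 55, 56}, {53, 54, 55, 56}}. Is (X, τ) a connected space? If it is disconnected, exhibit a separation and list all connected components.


(X, τ) is connected.

Find clopen sets (U ∈ τ with X ∖ U ∈ τ):
  U = ∅, X ∖ U = {53, 54, 55, 56} — both open, so U is clopen.
  U = {53, 54, 55, 56}, X ∖ U = ∅ — both open, so U is clopen.
Only trivial clopens (∅ and X) exist, so (X, τ) is connected.
Compute connected components by grouping points that agree on all clopens:
  component: {53, 54, 55, 56}


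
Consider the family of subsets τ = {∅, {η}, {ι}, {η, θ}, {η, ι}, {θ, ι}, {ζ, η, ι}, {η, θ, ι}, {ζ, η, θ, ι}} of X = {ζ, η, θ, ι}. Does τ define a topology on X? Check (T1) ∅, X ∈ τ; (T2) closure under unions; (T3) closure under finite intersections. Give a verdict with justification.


τ is NOT a topology on X.

Axiom (T1): ∅ ∈ τ? Yes; X ∈ τ? Yes.
Axiom (T2/T3): check pairwise unions and intersections of members of τ.
Counterexample for (T3): {η, θ} ∩ {θ, ι} = {θ} ∉ τ. Therefore τ is NOT a topology.


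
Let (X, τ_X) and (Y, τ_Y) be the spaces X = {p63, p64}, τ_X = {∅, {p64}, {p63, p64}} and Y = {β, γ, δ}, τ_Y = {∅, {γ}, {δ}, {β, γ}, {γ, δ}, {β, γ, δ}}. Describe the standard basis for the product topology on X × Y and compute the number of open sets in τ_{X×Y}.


Basis B = {∅ × ∅, {p64} × {γ}, {p64} × {δ}, {p63, p64} × {γ}, {p63, p64} × {δ}, {p64} × {β, γ}, {p64} × {γ, δ}, {p64} × {β, γ, δ}, {p63, p64} × {β, γ}, {p63, p64} × {γ, δ}, {p63, p64} × {β, γ, δ}}; |τ_{X×Y}| = 18.

Enumerate products U × V with U ∈ τ_X, V ∈ τ_Y (deduplicated):
  ∅ × ∅ = {} (∅)
  {p64} × {γ} = {(p64,γ)}
  {p64} × {δ} = {(p64,δ)}
  {p63, p64} × {γ} = {(p63,γ), (p64,γ)}
  {p63, p64} × {δ} = {(p63,δ), (p64,δ)}
  {p64} × {β, γ} = {(p64,β), (p64,γ)}
  {p64} × {γ, δ} = {(p64,γ), (p64,δ)}
  {p64} × {β, γ, δ} = {(p64,β), (p64,γ), (p64,δ)}
  {p63, p64} × {β, γ} = {(p63,β), (p63,γ), (p64,β), (p64,γ)}
  {p63, p64} × {γ, δ} = {(p63,γ), (p63,δ), (p64,γ), (p64,δ)}
  {p63, p64} × {β, γ, δ} = {(p63,β), (p63,γ), (p63,δ), (p64,β), (p64,γ), (p64,δ)}
These 11 distinct sets form the basis B.
Close under arbitrary unions to get τ_{X×Y}; counting gives |τ_{X×Y}| = 18.


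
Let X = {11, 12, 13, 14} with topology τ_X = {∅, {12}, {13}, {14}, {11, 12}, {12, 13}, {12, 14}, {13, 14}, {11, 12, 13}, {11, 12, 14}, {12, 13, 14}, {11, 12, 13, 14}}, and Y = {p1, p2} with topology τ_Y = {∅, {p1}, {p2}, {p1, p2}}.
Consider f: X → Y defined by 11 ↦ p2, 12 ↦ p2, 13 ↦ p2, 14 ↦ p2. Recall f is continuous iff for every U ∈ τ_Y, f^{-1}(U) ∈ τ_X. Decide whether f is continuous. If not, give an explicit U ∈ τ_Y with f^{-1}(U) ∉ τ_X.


f IS continuous.

Compute f^{-1}(U) for each U ∈ τ_Y:
  U = ∅: f^{-1}(U) = ∅ ∈ τ_X ✓.
  U = {p1}: f^{-1}(U) = ∅ ∈ τ_X ✓.
  U = {p2}: f^{-1}(U) = {11, 12, 13, 14} ∈ τ_X ✓.
  U = {p1, p2}: f^{-1}(U) = {11, 12, 13, 14} ∈ τ_X ✓.
Every preimage lies in τ_X, so f IS continuous.


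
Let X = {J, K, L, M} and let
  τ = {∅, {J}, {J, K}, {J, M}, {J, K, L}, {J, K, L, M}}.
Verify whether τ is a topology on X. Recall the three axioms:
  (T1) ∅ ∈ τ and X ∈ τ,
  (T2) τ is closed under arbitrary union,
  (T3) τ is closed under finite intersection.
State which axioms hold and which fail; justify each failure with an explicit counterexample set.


τ is NOT a topology on X.

Axiom (T1): ∅ ∈ τ? Yes; X ∈ τ? Yes.
Axiom (T2/T3): check pairwise unions and intersections of members of τ.
Counterexample for (T2): {J, K} ∪ {J, M} = {J, K, M} ∉ τ. Therefore τ is NOT a topology.


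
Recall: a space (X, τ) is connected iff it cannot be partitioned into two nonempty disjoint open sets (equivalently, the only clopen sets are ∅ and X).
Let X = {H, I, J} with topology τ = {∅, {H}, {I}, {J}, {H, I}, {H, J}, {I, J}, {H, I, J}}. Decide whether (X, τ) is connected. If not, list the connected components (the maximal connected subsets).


(X, τ) is disconnected; components = [{H}, {I}, {J}].

Find clopen sets (U ∈ τ with X ∖ U ∈ τ):
  U = ∅, X ∖ U = {H, I, J} — both open, so U is clopen.
  U = {H}, X ∖ U = {I, J} — both open, so U is clopen.
  U = {I}, X ∖ U = {H, J} — both open, so U is clopen.
  U = {J}, X ∖ U = {H, I} — both open, so U is clopen.
  U = {H, I}, X ∖ U = {J} — both open, so U is clopen.
  U = {H, J}, X ∖ U = {I} — both open, so U is clopen.
  U = {I, J}, X ∖ U = {H} — both open, so U is clopen.
  U = {H, I, J}, X ∖ U = ∅ — both open, so U is clopen.
Nontrivial clopen(s) exist: e.g. {H, J}. So (X, τ) is disconnected.
Compute connected components by grouping points that agree on all clopens:
  component: {H}
  component: {I}
  component: {J}


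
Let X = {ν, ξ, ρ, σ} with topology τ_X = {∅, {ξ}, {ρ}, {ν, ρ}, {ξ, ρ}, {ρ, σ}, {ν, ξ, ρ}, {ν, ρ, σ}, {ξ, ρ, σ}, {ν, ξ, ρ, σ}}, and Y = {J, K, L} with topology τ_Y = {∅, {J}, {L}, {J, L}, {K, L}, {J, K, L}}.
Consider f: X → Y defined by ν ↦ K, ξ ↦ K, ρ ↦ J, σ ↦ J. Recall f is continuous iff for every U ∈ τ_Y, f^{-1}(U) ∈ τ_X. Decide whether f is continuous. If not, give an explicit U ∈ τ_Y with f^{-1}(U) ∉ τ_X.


f is NOT continuous.

Compute f^{-1}(U) for each U ∈ τ_Y:
  U = ∅: f^{-1}(U) = ∅ ∈ τ_X ✓.
  U = {J}: f^{-1}(U) = {ρ, σ} ∈ τ_X ✓.
  U = {L}: f^{-1}(U) = ∅ ∈ τ_X ✓.
  U = {J, L}: f^{-1}(U) = {ρ, σ} ∈ τ_X ✓.
  U = {K, L}: f^{-1}(U) = {ν, ξ} ∉ τ_X ✗.
  U = {J, K, L}: f^{-1}(U) = {ν, ξ, ρ, σ} ∈ τ_X ✓.
Found U = {K, L} with f^{-1}(U) = {ν, ξ} not in τ_X. Therefore f is NOT continuous.


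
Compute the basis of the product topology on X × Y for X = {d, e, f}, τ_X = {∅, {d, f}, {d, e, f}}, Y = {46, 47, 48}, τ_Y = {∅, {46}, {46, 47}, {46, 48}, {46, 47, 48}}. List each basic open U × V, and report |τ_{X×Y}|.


Basis B = {∅ × ∅, {d, f} × {46}, {d, e, f} × {46}, {d, f} × {46, 47}, {d, f} × {46, 48}, {d, f} × {46, 47, 48}, {d, e, f} × {46, 47}, {d, e, f} × {46, 48}, {d, e, f} × {46, 47, 48}}; |τ_{X×Y}| = 14.

Enumerate products U × V with U ∈ τ_X, V ∈ τ_Y (deduplicated):
  ∅ × ∅ = {} (∅)
  {d, f} × {46} = {(d,46), (f,46)}
  {d, e, f} × {46} = {(d,46), (e,46), (f,46)}
  {d, f} × {46, 47} = {(d,46), (d,47), (f,46), (f,47)}
  {d, f} × {46, 48} = {(d,46), (d,48), (f,46), (f,48)}
  {d, f} × {46, 47, 48} = {(d,46), (d,47), (d,48), (f,46), (f,47), (f,48)}
  {d, e, f} × {46, 47} = {(d,46), (d,47), (e,46), (e,47), (f,46), (f,47)}
  {d, e, f} × {46, 48} = {(d,46), (d,48), (e,46), (e,48), (f,46), (f,48)}
  {d, e, f} × {46, 47, 48} = {(d,46), (d,47), (d,48), (e,46), (e,47), (e,48), (f,46), (f,47), (f,48)}
These 9 distinct sets form the basis B.
Close under arbitrary unions to get τ_{X×Y}; counting gives |τ_{X×Y}| = 14.


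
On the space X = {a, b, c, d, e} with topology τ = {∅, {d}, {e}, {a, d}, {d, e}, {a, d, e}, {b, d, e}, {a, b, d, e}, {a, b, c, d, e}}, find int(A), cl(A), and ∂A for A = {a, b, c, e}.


int(A) = {e}, cl(A) = {a, b, c, e}, ∂A = {a, b, c}.

Closed sets in (X, τ) are complements of opens:
  closed(X, τ) = {∅, {c}, {a, c}, {b, c}, {a, b, c}, {b, c, e}, {a, b, c, d}, {a, b, c, e}, {a, b, c, d, e}}.
int(A) = ⋃ {U ∈ τ : U ⊆ A}. Opens contained in A: ∅, {e}.
Taking the union of these: int(A) = {e}.
cl(A) = ⋂ {C closed : A ⊆ C}. Closed sets containing A: {a, b, c, e}, {a, b, c, d, e}.
Intersecting these: cl(A) = {a, b, c, e}.
∂A = cl(A) ∖ int(A) = {a, b, c, e} ∖ {e} = {a, b, c}.


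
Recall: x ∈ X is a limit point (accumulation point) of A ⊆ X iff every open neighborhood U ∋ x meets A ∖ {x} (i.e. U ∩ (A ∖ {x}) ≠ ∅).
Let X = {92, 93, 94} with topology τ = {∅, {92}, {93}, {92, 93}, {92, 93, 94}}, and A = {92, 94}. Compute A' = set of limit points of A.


A' = {94}

For each x ∈ X, list the open sets U ∈ τ with x ∈ U, then check whether U ∩ (A ∖ {x}) ≠ ∅ for every such U.
  x = 92: open {92} ∋ x has {92} ∩ (A ∖ {92}) = ∅, so x is NOT a limit point.
  x = 93: open {93} ∋ x has {93} ∩ (A ∖ {93}) = ∅, so x is NOT a limit point.
  x = 94: opens ∋ x are {92, 93, 94}; each meets A ∖ {94}, so x IS a limit point.
Collecting: A' = {94}.


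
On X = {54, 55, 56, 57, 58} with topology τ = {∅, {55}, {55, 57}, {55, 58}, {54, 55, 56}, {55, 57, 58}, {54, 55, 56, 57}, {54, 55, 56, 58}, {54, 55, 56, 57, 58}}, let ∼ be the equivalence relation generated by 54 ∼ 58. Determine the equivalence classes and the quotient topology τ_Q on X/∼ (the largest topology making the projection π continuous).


X/∼ = {[54=58], [55], [56], [57]}; |τ_Q| = 5.

Equivalence classes: [54=58], [55], [56], [57].
Quotient map π: X → X/∼ sends 54 ↦ [54=58], 55 ↦ [55], 56 ↦ [56], 57 ↦ [57], 58 ↦ [54=58].
For each subset V ⊆ X/∼, compute π^{-1}(V) ⊆ X and check whether π^{-1}(V) ∈ τ. V is open in τ_Q iff π^{-1}(V) ∈ τ.
  V = {}: π^{-1}(V) = ∅ ∈ τ ✓.
  V = {[54=58]}: π^{-1}(V) = {54, 58} ∉ τ ✗.
  V = {[55]}: π^{-1}(V) = {55} ∈ τ ✓.
  V = {[54=58], [55]}: π^{-1}(V) = {54, 55, 58} ∉ τ ✗.
  V = {[56]}: π^{-1}(V) = {56} ∉ τ ✗.
  V = {[54=58], [56]}: π^{-1}(V) = {54, 56, 58} ∉ τ ✗.
  V = {[55], [56]}: π^{-1}(V) = {55, 56} ∉ τ ✗.
  V = {[54=58], [55], [56]}: π^{-1}(V) = {54, 55, 56, 58} ∈ τ ✓.
  V = {[57]}: π^{-1}(V) = {57} ∉ τ ✗.
  V = {[54=58], [57]}: π^{-1}(V) = {54, 57, 58} ∉ τ ✗.
  V = {[55], [57]}: π^{-1}(V) = {55, 57} ∈ τ ✓.
  V = {[54=58], [55], [57]}: π^{-1}(V) = {54, 55, 57, 58} ∉ τ ✗.
  V = {[56], [57]}: π^{-1}(V) = {56, 57} ∉ τ ✗.
  V = {[54=58], [56], [57]}: π^{-1}(V) = {54, 56, 57, 58} ∉ τ ✗.
  V = {[55], [56], [57]}: π^{-1}(V) = {55, 56, 57} ∉ τ ✗.
  V = {[54=58], [55], [56], [57]}: π^{-1}(V) = {54, 55, 56, 57, 58} ∈ τ ✓.
Open sets in the quotient: τ_Q = {{}, {[55]}, {[54=58], [55], [56]}, {[55], [57]}, {[54=58], [55], [56], [57]}} (5 elements).


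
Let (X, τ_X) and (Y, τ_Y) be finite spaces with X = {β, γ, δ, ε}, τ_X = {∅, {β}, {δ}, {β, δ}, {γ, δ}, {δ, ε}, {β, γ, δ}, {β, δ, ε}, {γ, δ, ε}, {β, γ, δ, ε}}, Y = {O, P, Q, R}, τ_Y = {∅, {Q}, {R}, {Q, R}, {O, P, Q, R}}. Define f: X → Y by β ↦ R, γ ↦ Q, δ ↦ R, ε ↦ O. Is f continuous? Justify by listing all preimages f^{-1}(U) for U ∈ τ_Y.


f is NOT continuous.

Compute f^{-1}(U) for each U ∈ τ_Y:
  U = ∅: f^{-1}(U) = ∅ ∈ τ_X ✓.
  U = {Q}: f^{-1}(U) = {γ} ∉ τ_X ✗.
  U = {R}: f^{-1}(U) = {β, δ} ∈ τ_X ✓.
  U = {Q, R}: f^{-1}(U) = {β, γ, δ} ∈ τ_X ✓.
  U = {O, P, Q, R}: f^{-1}(U) = {β, γ, δ, ε} ∈ τ_X ✓.
Found U = {Q} with f^{-1}(U) = {γ} not in τ_X. Therefore f is NOT continuous.


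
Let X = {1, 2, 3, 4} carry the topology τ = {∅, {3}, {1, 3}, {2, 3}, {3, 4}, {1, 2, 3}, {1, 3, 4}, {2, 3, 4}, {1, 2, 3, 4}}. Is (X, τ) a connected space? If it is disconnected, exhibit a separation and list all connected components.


(X, τ) is connected.

Find clopen sets (U ∈ τ with X ∖ U ∈ τ):
  U = ∅, X ∖ U = {1, 2, 3, 4} — both open, so U is clopen.
  U = {1, 2, 3, 4}, X ∖ U = ∅ — both open, so U is clopen.
Only trivial clopens (∅ and X) exist, so (X, τ) is connected.
Compute connected components by grouping points that agree on all clopens:
  component: {1, 2, 3, 4}


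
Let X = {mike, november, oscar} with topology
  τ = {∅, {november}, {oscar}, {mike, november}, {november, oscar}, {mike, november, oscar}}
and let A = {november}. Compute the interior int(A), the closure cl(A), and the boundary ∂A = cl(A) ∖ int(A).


int(A) = {november}, cl(A) = {mike, november}, ∂A = {mike}.

Closed sets in (X, τ) are complements of opens:
  closed(X, τ) = {∅, {mike}, {oscar}, {mike, november}, {mike, oscar}, {mike, november, oscar}}.
int(A) = ⋃ {U ∈ τ : U ⊆ A}. Opens contained in A: ∅, {november}.
Taking the union of these: int(A) = {november}.
cl(A) = ⋂ {C closed : A ⊆ C}. Closed sets containing A: {mike, november}, {mike, november, oscar}.
Intersecting these: cl(A) = {mike, november}.
∂A = cl(A) ∖ int(A) = {mike, november} ∖ {november} = {mike}.


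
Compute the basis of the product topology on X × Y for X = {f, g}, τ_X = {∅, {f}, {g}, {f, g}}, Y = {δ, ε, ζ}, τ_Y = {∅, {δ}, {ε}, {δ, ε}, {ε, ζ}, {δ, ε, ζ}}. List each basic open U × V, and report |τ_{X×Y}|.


Basis B = {∅ × ∅, {f} × {δ}, {f} × {ε}, {g} × {δ}, {g} × {ε}, {f} × {δ, ε}, {f, g} × {δ}, {f} × {ε, ζ}, {f, g} × {ε}, {g} × {δ, ε}, {g} × {ε, ζ}, {f} × {δ, ε, ζ}, {g} × {δ, ε, ζ}, {f, g} × {δ, ε}, {f, g} × {ε, ζ}, {f, g} × {δ, ε, ζ}}; |τ_{X×Y}| = 36.

Enumerate products U × V with U ∈ τ_X, V ∈ τ_Y (deduplicated):
  ∅ × ∅ = {} (∅)
  {f} × {δ} = {(f,δ)}
  {f} × {ε} = {(f,ε)}
  {g} × {δ} = {(g,δ)}
  {g} × {ε} = {(g,ε)}
  {f} × {δ, ε} = {(f,δ), (f,ε)}
  {f, g} × {δ} = {(f,δ), (g,δ)}
  {f} × {ε, ζ} = {(f,ε), (f,ζ)}
  {f, g} × {ε} = {(f,ε), (g,ε)}
  {g} × {δ, ε} = {(g,δ), (g,ε)}
  {g} × {ε, ζ} = {(g,ε), (g,ζ)}
  {f} × {δ, ε, ζ} = {(f,δ), (f,ε), (f,ζ)}
  {g} × {δ, ε, ζ} = {(g,δ), (g,ε), (g,ζ)}
  {f, g} × {δ, ε} = {(f,δ), (f,ε), (g,δ), (g,ε)}
  {f, g} × {ε, ζ} = {(f,ε), (f,ζ), (g,ε), (g,ζ)}
  {f, g} × {δ, ε, ζ} = {(f,δ), (f,ε), (f,ζ), (g,δ), (g,ε), (g,ζ)}
These 16 distinct sets form the basis B.
Close under arbitrary unions to get τ_{X×Y}; counting gives |τ_{X×Y}| = 36.


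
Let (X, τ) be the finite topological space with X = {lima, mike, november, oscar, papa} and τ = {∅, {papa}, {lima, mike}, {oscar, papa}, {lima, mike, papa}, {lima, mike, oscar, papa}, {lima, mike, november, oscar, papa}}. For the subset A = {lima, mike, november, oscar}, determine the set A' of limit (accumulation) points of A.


A' = {lima, mike, november}

For each x ∈ X, list the open sets U ∈ τ with x ∈ U, then check whether U ∩ (A ∖ {x}) ≠ ∅ for every such U.
  x = lima: opens ∋ x are {lima, mike}, {lima, mike, papa}, {lima, mike, oscar, papa}, {lima, mike, november, oscar, papa}; each meets A ∖ {lima}, so x IS a limit point.
  x = mike: opens ∋ x are {lima, mike}, {lima, mike, papa}, {lima, mike, oscar, papa}, {lima, mike, november, oscar, papa}; each meets A ∖ {mike}, so x IS a limit point.
  x = november: opens ∋ x are {lima, mike, november, oscar, papa}; each meets A ∖ {november}, so x IS a limit point.
  x = oscar: open {oscar, papa} ∋ x has {oscar, papa} ∩ (A ∖ {oscar}) = ∅, so x is NOT a limit point.
  x = papa: open {papa} ∋ x has {papa} ∩ (A ∖ {papa}) = ∅, so x is NOT a limit point.
Collecting: A' = {lima, mike, november}.


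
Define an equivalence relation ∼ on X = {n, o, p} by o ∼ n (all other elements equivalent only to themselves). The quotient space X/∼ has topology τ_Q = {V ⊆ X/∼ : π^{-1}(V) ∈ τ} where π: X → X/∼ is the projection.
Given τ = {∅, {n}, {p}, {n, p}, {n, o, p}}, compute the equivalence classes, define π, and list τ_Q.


X/∼ = {[n=o], [p]}; |τ_Q| = 3.

Equivalence classes: [n=o], [p].
Quotient map π: X → X/∼ sends n ↦ [n=o], o ↦ [n=o], p ↦ [p].
For each subset V ⊆ X/∼, compute π^{-1}(V) ⊆ X and check whether π^{-1}(V) ∈ τ. V is open in τ_Q iff π^{-1}(V) ∈ τ.
  V = {}: π^{-1}(V) = ∅ ∈ τ ✓.
  V = {[n=o]}: π^{-1}(V) = {n, o} ∉ τ ✗.
  V = {[p]}: π^{-1}(V) = {p} ∈ τ ✓.
  V = {[n=o], [p]}: π^{-1}(V) = {n, o, p} ∈ τ ✓.
Open sets in the quotient: τ_Q = {{}, {[p]}, {[n=o], [p]}} (3 elements).


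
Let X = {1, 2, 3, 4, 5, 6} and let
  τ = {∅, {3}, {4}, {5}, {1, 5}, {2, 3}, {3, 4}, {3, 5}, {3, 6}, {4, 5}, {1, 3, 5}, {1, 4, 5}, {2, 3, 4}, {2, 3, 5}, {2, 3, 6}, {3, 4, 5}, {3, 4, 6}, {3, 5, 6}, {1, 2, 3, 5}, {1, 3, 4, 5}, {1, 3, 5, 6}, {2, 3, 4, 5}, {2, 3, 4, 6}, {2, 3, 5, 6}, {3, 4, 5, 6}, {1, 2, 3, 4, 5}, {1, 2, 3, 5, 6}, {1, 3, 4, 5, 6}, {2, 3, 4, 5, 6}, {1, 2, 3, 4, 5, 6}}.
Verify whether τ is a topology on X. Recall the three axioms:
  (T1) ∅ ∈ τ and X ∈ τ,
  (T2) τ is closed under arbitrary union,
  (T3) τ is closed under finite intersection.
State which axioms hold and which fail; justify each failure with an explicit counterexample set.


τ IS a topology on X.

Axiom (T1): ∅ ∈ τ? Yes; X ∈ τ? Yes.
Axiom (T2/T3): check pairwise unions and intersections of members of τ.
All pairwise intersections and unions checked — each lies in τ. Therefore τ satisfies (T1), (T2), (T3): it IS a topology on X.


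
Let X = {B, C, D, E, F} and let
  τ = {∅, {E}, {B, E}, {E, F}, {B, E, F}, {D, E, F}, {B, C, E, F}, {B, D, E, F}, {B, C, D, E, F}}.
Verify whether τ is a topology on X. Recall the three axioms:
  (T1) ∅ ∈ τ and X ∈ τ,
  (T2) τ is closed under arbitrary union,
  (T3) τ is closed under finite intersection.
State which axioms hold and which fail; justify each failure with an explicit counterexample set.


τ IS a topology on X.

Axiom (T1): ∅ ∈ τ? Yes; X ∈ τ? Yes.
Axiom (T2/T3): check pairwise unions and intersections of members of τ.
All pairwise intersections and unions checked — each lies in τ. Therefore τ satisfies (T1), (T2), (T3): it IS a topology on X.


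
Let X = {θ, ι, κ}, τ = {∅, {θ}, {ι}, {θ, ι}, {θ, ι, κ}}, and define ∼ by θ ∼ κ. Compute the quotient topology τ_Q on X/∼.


X/∼ = {[θ=κ], [ι]}; |τ_Q| = 3.

Equivalence classes: [θ=κ], [ι].
Quotient map π: X → X/∼ sends θ ↦ [θ=κ], ι ↦ [ι], κ ↦ [θ=κ].
For each subset V ⊆ X/∼, compute π^{-1}(V) ⊆ X and check whether π^{-1}(V) ∈ τ. V is open in τ_Q iff π^{-1}(V) ∈ τ.
  V = {}: π^{-1}(V) = ∅ ∈ τ ✓.
  V = {[θ=κ]}: π^{-1}(V) = {θ, κ} ∉ τ ✗.
  V = {[ι]}: π^{-1}(V) = {ι} ∈ τ ✓.
  V = {[θ=κ], [ι]}: π^{-1}(V) = {θ, ι, κ} ∈ τ ✓.
Open sets in the quotient: τ_Q = {{}, {[ι]}, {[θ=κ], [ι]}} (3 elements).


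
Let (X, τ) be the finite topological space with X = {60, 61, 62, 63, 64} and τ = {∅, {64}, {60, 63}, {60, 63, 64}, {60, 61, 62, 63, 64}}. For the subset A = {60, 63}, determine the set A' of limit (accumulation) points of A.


A' = {60, 61, 62, 63}

For each x ∈ X, list the open sets U ∈ τ with x ∈ U, then check whether U ∩ (A ∖ {x}) ≠ ∅ for every such U.
  x = 60: opens ∋ x are {60, 63}, {60, 63, 64}, {60, 61, 62, 63, 64}; each meets A ∖ {60}, so x IS a limit point.
  x = 61: opens ∋ x are {60, 61, 62, 63, 64}; each meets A ∖ {61}, so x IS a limit point.
  x = 62: opens ∋ x are {60, 61, 62, 63, 64}; each meets A ∖ {62}, so x IS a limit point.
  x = 63: opens ∋ x are {60, 63}, {60, 63, 64}, {60, 61, 62, 63, 64}; each meets A ∖ {63}, so x IS a limit point.
  x = 64: open {64} ∋ x has {64} ∩ (A ∖ {64}) = ∅, so x is NOT a limit point.
Collecting: A' = {60, 61, 62, 63}.
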